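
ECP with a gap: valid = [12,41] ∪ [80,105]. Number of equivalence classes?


Valid ranges: [12,41] and [80,105]
Class 1: x < 12 — invalid
Class 2: 12 ≤ x ≤ 41 — valid
Class 3: 41 < x < 80 — invalid (gap between ranges)
Class 4: 80 ≤ x ≤ 105 — valid
Class 5: x > 105 — invalid
Total equivalence classes: 5

5 equivalence classes


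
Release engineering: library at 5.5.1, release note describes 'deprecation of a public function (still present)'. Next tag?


Current: 5.5.1
Change category: 'deprecation of a public function (still present)' → minor bump
SemVer rule: minor bump → increment MINOR, reset PATCH to 0 (MAJOR unchanged)
New: 5.6.0

5.6.0


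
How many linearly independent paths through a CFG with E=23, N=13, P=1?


Formula: V(G) = E - N + 2P
V(G) = 23 - 13 + 2*1
V(G) = 10 + 2
V(G) = 12

12


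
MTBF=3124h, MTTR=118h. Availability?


Availability = MTBF / (MTBF + MTTR)
Availability = 3124 / (3124 + 118)
Availability = 3124 / 3242
Availability = 96.3603%

96.3603%


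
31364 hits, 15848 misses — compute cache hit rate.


Formula: hit rate = hits / (hits + misses) * 100
hit rate = 31364 / (31364 + 15848) * 100
hit rate = 31364 / 47212 * 100
hit rate = 66.43%

66.43%


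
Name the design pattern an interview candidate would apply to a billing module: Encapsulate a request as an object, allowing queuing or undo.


This matches the Command pattern

Command


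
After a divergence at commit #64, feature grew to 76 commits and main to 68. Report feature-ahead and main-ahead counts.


Common ancestor: commit #64
feature commits after divergence: 76 - 64 = 12
main commits after divergence: 68 - 64 = 4
feature is 12 commits ahead of main
main is 4 commits ahead of feature

feature ahead: 12, main ahead: 4


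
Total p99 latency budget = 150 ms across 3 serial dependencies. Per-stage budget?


Formula: per_stage = total_budget / stages
per_stage = 150 / 3
per_stage = 50.0 ms

50.0 ms


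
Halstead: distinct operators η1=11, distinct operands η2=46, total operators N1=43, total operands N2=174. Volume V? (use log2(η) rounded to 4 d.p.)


Formula: V = N * log2(η), where N = N1 + N2 and η = η1 + η2
η = 11 + 46 = 57
N = 43 + 174 = 217
log2(57) ≈ 5.8329
V = 217 * 5.8329 = 1265.74

1265.74


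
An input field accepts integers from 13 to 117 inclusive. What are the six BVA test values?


Range: [13, 117]
Boundaries: just below min, min, min+1, max-1, max, just above max
Values: [12, 13, 14, 116, 117, 118]

[12, 13, 14, 116, 117, 118]


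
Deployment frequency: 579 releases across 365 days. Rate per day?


Formula: deployments per day = releases / days
= 579 / 365
= 1.586 deploys/day
(equivalently, 11.1 deploys/week)

1.586 deploys/day


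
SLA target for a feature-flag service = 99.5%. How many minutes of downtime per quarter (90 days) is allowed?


Formula: allowed downtime = period * (100 - SLA) / 100
Period (quarter (90 days)) = 129600 minutes
Unavailability fraction = (100 - 99.5) / 100
Allowed downtime = 129600 * (100 - 99.5) / 100
Allowed downtime = 648.0 minutes

648.0 minutes


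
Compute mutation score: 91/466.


Mutation score = killed / total * 100
Mutation score = 91 / 466 * 100
Mutation score = 19.53%

19.53%


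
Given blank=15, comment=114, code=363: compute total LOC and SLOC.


Total LOC = blank + comment + code
Total LOC = 15 + 114 + 363 = 492
SLOC (source only) = code = 363

Total LOC: 492, SLOC: 363


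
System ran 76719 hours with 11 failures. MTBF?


Formula: MTBF = Total operating time / Number of failures
MTBF = 76719 / 11
MTBF = 6974.45 hours

6974.45 hours


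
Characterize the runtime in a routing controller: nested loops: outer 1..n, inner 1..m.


Reasoning: product of independent bounds
Complexity: O(n*m)

O(n*m)


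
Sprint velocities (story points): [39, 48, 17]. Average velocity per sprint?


Formula: Avg velocity = Total points / Number of sprints
Points: [39, 48, 17]
Sum = 39 + 48 + 17 = 104
Avg velocity = 104 / 3 = 34.67 points/sprint

34.67 points/sprint


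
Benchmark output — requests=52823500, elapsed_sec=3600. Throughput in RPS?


Formula: throughput = requests / seconds
throughput = 52823500 / 3600
throughput = 14673.19 requests/second

14673.19 requests/second


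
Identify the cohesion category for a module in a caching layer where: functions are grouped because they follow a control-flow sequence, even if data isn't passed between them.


Reasoning: Grouped by order of execution within a routine, not by data flow
Type: Procedural cohesion

Procedural cohesion


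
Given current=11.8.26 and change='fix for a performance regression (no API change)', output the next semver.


Current: 11.8.26
Change category: 'fix for a performance regression (no API change)' → patch bump
SemVer rule: patch bump → increment PATCH (MAJOR and MINOR unchanged)
New: 11.8.27

11.8.27


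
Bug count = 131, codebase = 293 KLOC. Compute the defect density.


Defect density = defects / KLOC
Defect density = 131 / 293
Defect density = 0.447 defects/KLOC

0.447 defects/KLOC


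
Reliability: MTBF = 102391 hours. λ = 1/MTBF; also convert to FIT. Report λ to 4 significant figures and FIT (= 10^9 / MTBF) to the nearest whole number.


Formula: λ = 1 / MTBF; FIT = λ × 1e9 = 1e9 / MTBF
λ = 1 / 102391 ≈ 9.766e-06 failures/hour
FIT = 1e9 / 102391 ≈ 9766 failures per 1e9 hours (nearest whole number)

λ = 9.766e-06 /h, FIT = 9766


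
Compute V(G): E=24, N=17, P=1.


Formula: V(G) = E - N + 2P
V(G) = 24 - 17 + 2*1
V(G) = 7 + 2
V(G) = 9

9


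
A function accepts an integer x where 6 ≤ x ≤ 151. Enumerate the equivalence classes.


Valid range: [6, 151]
Class 1: x < 6 — invalid
Class 2: 6 ≤ x ≤ 151 — valid
Class 3: x > 151 — invalid
Total equivalence classes: 3

3 equivalence classes


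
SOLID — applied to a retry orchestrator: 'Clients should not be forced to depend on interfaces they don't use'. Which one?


This describes the Interface Segregation Principle (ISP)

Interface Segregation Principle (ISP)


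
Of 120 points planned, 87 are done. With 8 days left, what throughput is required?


Formula: Required rate = Remaining points / Days left
Remaining = 120 - 87 = 33 points
Required rate = 33 / 8 = 4.13 points/day

4.13 points/day


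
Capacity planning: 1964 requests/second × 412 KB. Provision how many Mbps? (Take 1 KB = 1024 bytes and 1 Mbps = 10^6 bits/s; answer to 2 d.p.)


Formula: Mbps = payload_bytes * RPS * 8 / 1e6
Payload per request = 412 KB = 412 * 1024 = 421888 bytes
Total bytes/sec = 421888 * 1964 = 828588032
Total bits/sec = 828588032 * 8 = 6628704256
Mbps = 6628704256 / 1e6 = 6628.7

6628.7 Mbps


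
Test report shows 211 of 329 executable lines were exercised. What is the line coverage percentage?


Coverage = covered / total * 100
Coverage = 211 / 329 * 100
Coverage = 64.13%

64.13%


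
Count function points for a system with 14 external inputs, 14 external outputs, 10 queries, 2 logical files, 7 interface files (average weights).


UFP = EI*4 + EO*5 + EQ*4 + ILF*10 + EIF*7
UFP = 14*4 + 14*5 + 10*4 + 2*10 + 7*7
UFP = 56 + 70 + 40 + 20 + 49
UFP = 235

235


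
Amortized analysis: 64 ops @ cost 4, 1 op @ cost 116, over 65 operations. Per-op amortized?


Formula: Amortized cost = Total cost / Operations
Total cost = (64 * 4) + (1 * 116)
Total cost = 256 + 116 = 372
Amortized = 372 / 65 = 5.7231

5.7231


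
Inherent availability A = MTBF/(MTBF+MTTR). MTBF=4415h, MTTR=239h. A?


Availability = MTBF / (MTBF + MTTR)
Availability = 4415 / (4415 + 239)
Availability = 4415 / 4654
Availability = 94.8646%

94.8646%


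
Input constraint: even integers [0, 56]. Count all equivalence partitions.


Constraint: even integers in [0, 56]
Class 1: x < 0 — out-of-range invalid
Class 2: x in [0,56] but odd — wrong type invalid
Class 3: x in [0,56] and even — valid
Class 4: x > 56 — out-of-range invalid
Total equivalence classes: 4

4 equivalence classes


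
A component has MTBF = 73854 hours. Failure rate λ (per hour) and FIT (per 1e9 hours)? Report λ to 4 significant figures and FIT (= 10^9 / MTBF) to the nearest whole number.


Formula: λ = 1 / MTBF; FIT = λ × 1e9 = 1e9 / MTBF
λ = 1 / 73854 ≈ 1.354e-05 failures/hour
FIT = 1e9 / 73854 ≈ 13540 failures per 1e9 hours (nearest whole number)

λ = 1.354e-05 /h, FIT = 13540


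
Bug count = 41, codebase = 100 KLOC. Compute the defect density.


Defect density = defects / KLOC
Defect density = 41 / 100
Defect density = 0.41 defects/KLOC

0.41 defects/KLOC


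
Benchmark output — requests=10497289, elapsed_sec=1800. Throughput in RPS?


Formula: throughput = requests / seconds
throughput = 10497289 / 1800
throughput = 5831.83 requests/second

5831.83 requests/second


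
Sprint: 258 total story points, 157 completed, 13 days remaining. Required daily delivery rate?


Formula: Required rate = Remaining points / Days left
Remaining = 258 - 157 = 101 points
Required rate = 101 / 13 = 7.77 points/day

7.77 points/day


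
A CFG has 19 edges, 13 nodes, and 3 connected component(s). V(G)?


Formula: V(G) = E - N + 2P
V(G) = 19 - 13 + 2*3
V(G) = 6 + 6
V(G) = 12

12


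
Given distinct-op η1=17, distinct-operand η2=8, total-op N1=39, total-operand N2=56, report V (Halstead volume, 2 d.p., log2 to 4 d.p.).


Formula: V = N * log2(η), where N = N1 + N2 and η = η1 + η2
η = 17 + 8 = 25
N = 39 + 56 = 95
log2(25) ≈ 4.6439
V = 95 * 4.6439 = 441.17

441.17


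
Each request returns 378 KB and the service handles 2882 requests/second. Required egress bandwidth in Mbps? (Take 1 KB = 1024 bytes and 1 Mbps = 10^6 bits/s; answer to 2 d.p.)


Formula: Mbps = payload_bytes * RPS * 8 / 1e6
Payload per request = 378 KB = 378 * 1024 = 387072 bytes
Total bytes/sec = 387072 * 2882 = 1115541504
Total bits/sec = 1115541504 * 8 = 8924332032
Mbps = 8924332032 / 1e6 = 8924.33

8924.33 Mbps


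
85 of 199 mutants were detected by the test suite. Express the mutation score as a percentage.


Mutation score = killed / total * 100
Mutation score = 85 / 199 * 100
Mutation score = 42.71%

42.71%


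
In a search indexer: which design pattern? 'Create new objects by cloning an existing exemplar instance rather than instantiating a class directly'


This matches the Prototype pattern

Prototype


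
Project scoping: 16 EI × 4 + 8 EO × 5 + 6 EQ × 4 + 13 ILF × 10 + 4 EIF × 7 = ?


UFP = EI*4 + EO*5 + EQ*4 + ILF*10 + EIF*7
UFP = 16*4 + 8*5 + 6*4 + 13*10 + 4*7
UFP = 64 + 40 + 24 + 130 + 28
UFP = 286

286


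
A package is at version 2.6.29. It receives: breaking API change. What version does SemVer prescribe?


Current: 2.6.29
Change category: 'breaking API change' → major bump
SemVer rule: major bump → increment MAJOR, reset MINOR and PATCH to 0
New: 3.0.0

3.0.0


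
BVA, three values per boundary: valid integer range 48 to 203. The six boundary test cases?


Range: [48, 203]
Boundaries: just below min, min, min+1, max-1, max, just above max
Values: [47, 48, 49, 202, 203, 204]

[47, 48, 49, 202, 203, 204]


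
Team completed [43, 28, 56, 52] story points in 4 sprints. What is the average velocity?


Formula: Avg velocity = Total points / Number of sprints
Points: [43, 28, 56, 52]
Sum = 43 + 28 + 56 + 52 = 179
Avg velocity = 179 / 4 = 44.75 points/sprint

44.75 points/sprint


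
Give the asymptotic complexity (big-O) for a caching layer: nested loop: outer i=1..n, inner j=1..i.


Reasoning: triangle: n(n+1)/2 ~ n^2/2
Complexity: O(n^2)

O(n^2)


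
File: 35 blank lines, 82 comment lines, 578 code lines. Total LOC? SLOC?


Total LOC = blank + comment + code
Total LOC = 35 + 82 + 578 = 695
SLOC (source only) = code = 578

Total LOC: 695, SLOC: 578


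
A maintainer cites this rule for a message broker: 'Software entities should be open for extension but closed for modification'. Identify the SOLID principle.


This describes the Open/Closed Principle (OCP)

Open/Closed Principle (OCP)


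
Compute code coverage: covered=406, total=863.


Coverage = covered / total * 100
Coverage = 406 / 863 * 100
Coverage = 47.05%

47.05%


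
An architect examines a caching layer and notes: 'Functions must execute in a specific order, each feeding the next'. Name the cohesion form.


Reasoning: Output of one is input to next
Type: Sequential cohesion

Sequential cohesion


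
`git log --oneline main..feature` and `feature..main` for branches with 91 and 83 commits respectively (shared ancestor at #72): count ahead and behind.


Common ancestor: commit #72
feature commits after divergence: 91 - 72 = 19
main commits after divergence: 83 - 72 = 11
feature is 19 commits ahead of main
main is 11 commits ahead of feature

feature ahead: 19, main ahead: 11


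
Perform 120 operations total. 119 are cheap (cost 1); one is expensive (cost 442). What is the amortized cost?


Formula: Amortized cost = Total cost / Operations
Total cost = (119 * 1) + (1 * 442)
Total cost = 119 + 442 = 561
Amortized = 561 / 120 = 4.675

4.675


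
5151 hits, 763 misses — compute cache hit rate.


Formula: hit rate = hits / (hits + misses) * 100
hit rate = 5151 / (5151 + 763) * 100
hit rate = 5151 / 5914 * 100
hit rate = 87.1%

87.1%


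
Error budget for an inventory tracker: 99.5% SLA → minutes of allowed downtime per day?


Formula: allowed downtime = period * (100 - SLA) / 100
Period (day) = 1440 minutes
Unavailability fraction = (100 - 99.5) / 100
Allowed downtime = 1440 * (100 - 99.5) / 100
Allowed downtime = 7.2 minutes

7.2 minutes


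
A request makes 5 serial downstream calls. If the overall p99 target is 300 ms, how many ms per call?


Formula: per_stage = total_budget / stages
per_stage = 300 / 5
per_stage = 60.0 ms

60.0 ms


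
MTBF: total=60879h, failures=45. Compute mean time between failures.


Formula: MTBF = Total operating time / Number of failures
MTBF = 60879 / 45
MTBF = 1352.87 hours

1352.87 hours


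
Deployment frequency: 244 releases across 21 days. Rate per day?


Formula: deployments per day = releases / days
= 244 / 21
= 11.619 deploys/day
(equivalently, 81.33 deploys/week)

11.619 deploys/day


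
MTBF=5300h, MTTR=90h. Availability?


Availability = MTBF / (MTBF + MTTR)
Availability = 5300 / (5300 + 90)
Availability = 5300 / 5390
Availability = 98.3302%

98.3302%


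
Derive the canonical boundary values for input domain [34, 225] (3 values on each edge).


Range: [34, 225]
Boundaries: just below min, min, min+1, max-1, max, just above max
Values: [33, 34, 35, 224, 225, 226]

[33, 34, 35, 224, 225, 226]


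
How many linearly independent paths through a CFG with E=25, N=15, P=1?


Formula: V(G) = E - N + 2P
V(G) = 25 - 15 + 2*1
V(G) = 10 + 2
V(G) = 12

12


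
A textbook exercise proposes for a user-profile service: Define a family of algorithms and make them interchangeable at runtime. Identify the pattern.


This matches the Strategy pattern

Strategy


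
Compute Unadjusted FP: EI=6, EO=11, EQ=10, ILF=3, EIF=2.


UFP = EI*4 + EO*5 + EQ*4 + ILF*10 + EIF*7
UFP = 6*4 + 11*5 + 10*4 + 3*10 + 2*7
UFP = 24 + 55 + 40 + 30 + 14
UFP = 163

163


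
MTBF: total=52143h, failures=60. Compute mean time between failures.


Formula: MTBF = Total operating time / Number of failures
MTBF = 52143 / 60
MTBF = 869.05 hours

869.05 hours


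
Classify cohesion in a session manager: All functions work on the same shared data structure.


Reasoning: Functions share data
Type: Communicational cohesion

Communicational cohesion


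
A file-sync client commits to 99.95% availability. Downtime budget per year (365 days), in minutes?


Formula: allowed downtime = period * (100 - SLA) / 100
Period (year (365 days)) = 525600 minutes
Unavailability fraction = (100 - 99.95) / 100
Allowed downtime = 525600 * (100 - 99.95) / 100
Allowed downtime = 262.8 minutes

262.8 minutes


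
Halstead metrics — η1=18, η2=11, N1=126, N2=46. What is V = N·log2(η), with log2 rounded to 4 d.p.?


Formula: V = N * log2(η), where N = N1 + N2 and η = η1 + η2
η = 18 + 11 = 29
N = 126 + 46 = 172
log2(29) ≈ 4.8580
V = 172 * 4.8580 = 835.58

835.58


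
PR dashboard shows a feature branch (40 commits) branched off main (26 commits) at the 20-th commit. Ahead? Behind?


Common ancestor: commit #20
feature commits after divergence: 40 - 20 = 20
main commits after divergence: 26 - 20 = 6
feature is 20 commits ahead of main
main is 6 commits ahead of feature

feature ahead: 20, main ahead: 6


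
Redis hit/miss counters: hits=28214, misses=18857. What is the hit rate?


Formula: hit rate = hits / (hits + misses) * 100
hit rate = 28214 / (28214 + 18857) * 100
hit rate = 28214 / 47071 * 100
hit rate = 59.94%

59.94%


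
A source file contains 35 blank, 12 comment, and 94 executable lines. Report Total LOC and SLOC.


Total LOC = blank + comment + code
Total LOC = 35 + 12 + 94 = 141
SLOC (source only) = code = 94

Total LOC: 141, SLOC: 94


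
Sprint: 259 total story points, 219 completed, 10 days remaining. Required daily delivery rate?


Formula: Required rate = Remaining points / Days left
Remaining = 259 - 219 = 40 points
Required rate = 40 / 10 = 4.0 points/day

4.0 points/day


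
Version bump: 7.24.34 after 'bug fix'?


Current: 7.24.34
Change category: 'bug fix' → patch bump
SemVer rule: patch bump → increment PATCH (MAJOR and MINOR unchanged)
New: 7.24.35

7.24.35


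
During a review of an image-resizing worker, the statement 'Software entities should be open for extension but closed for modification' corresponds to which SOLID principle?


This describes the Open/Closed Principle (OCP)

Open/Closed Principle (OCP)


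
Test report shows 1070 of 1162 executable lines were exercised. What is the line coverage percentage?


Coverage = covered / total * 100
Coverage = 1070 / 1162 * 100
Coverage = 92.08%

92.08%


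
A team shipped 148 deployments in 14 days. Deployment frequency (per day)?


Formula: deployments per day = releases / days
= 148 / 14
= 10.571 deploys/day
(equivalently, 74.0 deploys/week)

10.571 deploys/day


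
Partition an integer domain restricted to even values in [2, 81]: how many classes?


Constraint: even integers in [2, 81]
Class 1: x < 2 — out-of-range invalid
Class 2: x in [2,81] but odd — wrong type invalid
Class 3: x in [2,81] and even — valid
Class 4: x > 81 — out-of-range invalid
Total equivalence classes: 4

4 equivalence classes


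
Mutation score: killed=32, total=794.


Mutation score = killed / total * 100
Mutation score = 32 / 794 * 100
Mutation score = 4.03%

4.03%


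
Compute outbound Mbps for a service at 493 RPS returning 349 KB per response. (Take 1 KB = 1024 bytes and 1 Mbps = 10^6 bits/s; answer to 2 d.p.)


Formula: Mbps = payload_bytes * RPS * 8 / 1e6
Payload per request = 349 KB = 349 * 1024 = 357376 bytes
Total bytes/sec = 357376 * 493 = 176186368
Total bits/sec = 176186368 * 8 = 1409490944
Mbps = 1409490944 / 1e6 = 1409.49

1409.49 Mbps


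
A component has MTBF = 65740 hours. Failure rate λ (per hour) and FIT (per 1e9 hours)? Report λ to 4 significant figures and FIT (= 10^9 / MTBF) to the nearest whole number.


Formula: λ = 1 / MTBF; FIT = λ × 1e9 = 1e9 / MTBF
λ = 1 / 65740 ≈ 1.521e-05 failures/hour
FIT = 1e9 / 65740 ≈ 15211 failures per 1e9 hours (nearest whole number)

λ = 1.521e-05 /h, FIT = 15211


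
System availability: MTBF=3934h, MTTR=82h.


Availability = MTBF / (MTBF + MTTR)
Availability = 3934 / (3934 + 82)
Availability = 3934 / 4016
Availability = 97.9582%

97.9582%


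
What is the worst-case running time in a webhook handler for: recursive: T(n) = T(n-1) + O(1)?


Reasoning: linear recursion with constant work per frame
Complexity: O(n)

O(n)


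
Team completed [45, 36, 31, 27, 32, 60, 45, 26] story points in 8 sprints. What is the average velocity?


Formula: Avg velocity = Total points / Number of sprints
Points: [45, 36, 31, 27, 32, 60, 45, 26]
Sum = 45 + 36 + 31 + 27 + 32 + 60 + 45 + 26 = 302
Avg velocity = 302 / 8 = 37.75 points/sprint

37.75 points/sprint


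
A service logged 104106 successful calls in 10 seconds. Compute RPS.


Formula: throughput = requests / seconds
throughput = 104106 / 10
throughput = 10410.6 requests/second

10410.6 requests/second


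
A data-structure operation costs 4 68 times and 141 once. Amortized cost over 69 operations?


Formula: Amortized cost = Total cost / Operations
Total cost = (68 * 4) + (1 * 141)
Total cost = 272 + 141 = 413
Amortized = 413 / 69 = 5.9855

5.9855


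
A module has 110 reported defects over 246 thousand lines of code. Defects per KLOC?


Defect density = defects / KLOC
Defect density = 110 / 246
Defect density = 0.447 defects/KLOC

0.447 defects/KLOC


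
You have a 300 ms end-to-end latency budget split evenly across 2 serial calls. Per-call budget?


Formula: per_stage = total_budget / stages
per_stage = 300 / 2
per_stage = 150.0 ms

150.0 ms


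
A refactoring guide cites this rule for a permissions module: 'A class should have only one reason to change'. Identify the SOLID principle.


This describes the Single Responsibility Principle (SRP)

Single Responsibility Principle (SRP)


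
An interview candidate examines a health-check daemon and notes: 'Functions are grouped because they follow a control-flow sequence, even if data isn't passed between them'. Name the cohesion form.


Reasoning: Grouped by order of execution within a routine, not by data flow
Type: Procedural cohesion

Procedural cohesion


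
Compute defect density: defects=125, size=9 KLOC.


Defect density = defects / KLOC
Defect density = 125 / 9
Defect density = 13.889 defects/KLOC

13.889 defects/KLOC


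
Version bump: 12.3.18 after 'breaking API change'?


Current: 12.3.18
Change category: 'breaking API change' → major bump
SemVer rule: major bump → increment MAJOR, reset MINOR and PATCH to 0
New: 13.0.0

13.0.0


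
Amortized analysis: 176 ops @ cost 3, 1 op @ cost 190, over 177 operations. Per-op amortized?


Formula: Amortized cost = Total cost / Operations
Total cost = (176 * 3) + (1 * 190)
Total cost = 528 + 190 = 718
Amortized = 718 / 177 = 4.0565

4.0565


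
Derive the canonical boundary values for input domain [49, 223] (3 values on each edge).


Range: [49, 223]
Boundaries: just below min, min, min+1, max-1, max, just above max
Values: [48, 49, 50, 222, 223, 224]

[48, 49, 50, 222, 223, 224]


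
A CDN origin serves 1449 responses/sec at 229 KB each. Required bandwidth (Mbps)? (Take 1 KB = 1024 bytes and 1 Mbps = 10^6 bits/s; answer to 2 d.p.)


Formula: Mbps = payload_bytes * RPS * 8 / 1e6
Payload per request = 229 KB = 229 * 1024 = 234496 bytes
Total bytes/sec = 234496 * 1449 = 339784704
Total bits/sec = 339784704 * 8 = 2718277632
Mbps = 2718277632 / 1e6 = 2718.28

2718.28 Mbps


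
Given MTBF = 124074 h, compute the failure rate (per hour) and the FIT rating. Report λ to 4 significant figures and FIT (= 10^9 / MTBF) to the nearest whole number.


Formula: λ = 1 / MTBF; FIT = λ × 1e9 = 1e9 / MTBF
λ = 1 / 124074 ≈ 8.060e-06 failures/hour
FIT = 1e9 / 124074 ≈ 8060 failures per 1e9 hours (nearest whole number)

λ = 8.060e-06 /h, FIT = 8060


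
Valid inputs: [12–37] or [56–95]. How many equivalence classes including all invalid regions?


Valid ranges: [12,37] and [56,95]
Class 1: x < 12 — invalid
Class 2: 12 ≤ x ≤ 37 — valid
Class 3: 37 < x < 56 — invalid (gap between ranges)
Class 4: 56 ≤ x ≤ 95 — valid
Class 5: x > 95 — invalid
Total equivalence classes: 5

5 equivalence classes


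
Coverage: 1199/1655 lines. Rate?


Coverage = covered / total * 100
Coverage = 1199 / 1655 * 100
Coverage = 72.45%

72.45%


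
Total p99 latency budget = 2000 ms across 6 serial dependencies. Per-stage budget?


Formula: per_stage = total_budget / stages
per_stage = 2000 / 6
per_stage = 333.33 ms

333.33 ms


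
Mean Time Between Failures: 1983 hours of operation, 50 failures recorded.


Formula: MTBF = Total operating time / Number of failures
MTBF = 1983 / 50
MTBF = 39.66 hours

39.66 hours


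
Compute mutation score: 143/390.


Mutation score = killed / total * 100
Mutation score = 143 / 390 * 100
Mutation score = 36.67%

36.67%


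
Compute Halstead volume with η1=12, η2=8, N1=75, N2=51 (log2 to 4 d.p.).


Formula: V = N * log2(η), where N = N1 + N2 and η = η1 + η2
η = 12 + 8 = 20
N = 75 + 51 = 126
log2(20) ≈ 4.3219
V = 126 * 4.3219 = 544.56

544.56


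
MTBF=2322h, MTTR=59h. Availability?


Availability = MTBF / (MTBF + MTTR)
Availability = 2322 / (2322 + 59)
Availability = 2322 / 2381
Availability = 97.522%

97.522%


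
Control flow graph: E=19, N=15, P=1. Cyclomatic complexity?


Formula: V(G) = E - N + 2P
V(G) = 19 - 15 + 2*1
V(G) = 4 + 2
V(G) = 6

6


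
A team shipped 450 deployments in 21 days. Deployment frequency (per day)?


Formula: deployments per day = releases / days
= 450 / 21
= 21.429 deploys/day
(equivalently, 150.0 deploys/week)

21.429 deploys/day


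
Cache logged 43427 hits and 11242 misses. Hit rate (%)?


Formula: hit rate = hits / (hits + misses) * 100
hit rate = 43427 / (43427 + 11242) * 100
hit rate = 43427 / 54669 * 100
hit rate = 79.44%

79.44%


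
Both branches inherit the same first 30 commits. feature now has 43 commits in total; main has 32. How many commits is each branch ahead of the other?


Common ancestor: commit #30
feature commits after divergence: 43 - 30 = 13
main commits after divergence: 32 - 30 = 2
feature is 13 commits ahead of main
main is 2 commits ahead of feature

feature ahead: 13, main ahead: 2


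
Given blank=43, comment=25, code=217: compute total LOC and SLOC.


Total LOC = blank + comment + code
Total LOC = 43 + 25 + 217 = 285
SLOC (source only) = code = 217

Total LOC: 285, SLOC: 217


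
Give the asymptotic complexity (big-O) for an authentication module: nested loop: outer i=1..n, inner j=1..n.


Reasoning: n iterations times n iterations
Complexity: O(n^2)

O(n^2)


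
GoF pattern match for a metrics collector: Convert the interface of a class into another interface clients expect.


This matches the Adapter pattern

Adapter


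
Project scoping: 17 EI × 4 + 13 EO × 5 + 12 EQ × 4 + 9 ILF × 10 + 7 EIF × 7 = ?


UFP = EI*4 + EO*5 + EQ*4 + ILF*10 + EIF*7
UFP = 17*4 + 13*5 + 12*4 + 9*10 + 7*7
UFP = 68 + 65 + 48 + 90 + 49
UFP = 320

320


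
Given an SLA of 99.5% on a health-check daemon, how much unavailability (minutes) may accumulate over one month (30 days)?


Formula: allowed downtime = period * (100 - SLA) / 100
Period (month (30 days)) = 43200 minutes
Unavailability fraction = (100 - 99.5) / 100
Allowed downtime = 43200 * (100 - 99.5) / 100
Allowed downtime = 216.0 minutes

216.0 minutes


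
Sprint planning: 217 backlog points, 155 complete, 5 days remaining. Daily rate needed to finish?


Formula: Required rate = Remaining points / Days left
Remaining = 217 - 155 = 62 points
Required rate = 62 / 5 = 12.4 points/day

12.4 points/day


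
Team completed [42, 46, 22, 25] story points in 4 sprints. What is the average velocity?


Formula: Avg velocity = Total points / Number of sprints
Points: [42, 46, 22, 25]
Sum = 42 + 46 + 22 + 25 = 135
Avg velocity = 135 / 4 = 33.75 points/sprint

33.75 points/sprint


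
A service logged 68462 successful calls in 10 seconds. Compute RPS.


Formula: throughput = requests / seconds
throughput = 68462 / 10
throughput = 6846.2 requests/second

6846.2 requests/second


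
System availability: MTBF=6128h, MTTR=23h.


Availability = MTBF / (MTBF + MTTR)
Availability = 6128 / (6128 + 23)
Availability = 6128 / 6151
Availability = 99.6261%

99.6261%


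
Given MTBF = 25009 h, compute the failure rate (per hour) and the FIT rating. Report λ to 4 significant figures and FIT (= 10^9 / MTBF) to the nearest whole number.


Formula: λ = 1 / MTBF; FIT = λ × 1e9 = 1e9 / MTBF
λ = 1 / 25009 ≈ 3.999e-05 failures/hour
FIT = 1e9 / 25009 ≈ 39986 failures per 1e9 hours (nearest whole number)

λ = 3.999e-05 /h, FIT = 39986


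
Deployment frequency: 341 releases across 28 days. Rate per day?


Formula: deployments per day = releases / days
= 341 / 28
= 12.179 deploys/day
(equivalently, 85.25 deploys/week)

12.179 deploys/day


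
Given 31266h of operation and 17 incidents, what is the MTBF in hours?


Formula: MTBF = Total operating time / Number of failures
MTBF = 31266 / 17
MTBF = 1839.18 hours

1839.18 hours


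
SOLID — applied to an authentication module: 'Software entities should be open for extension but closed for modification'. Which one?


This describes the Open/Closed Principle (OCP)

Open/Closed Principle (OCP)


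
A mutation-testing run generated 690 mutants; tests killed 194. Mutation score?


Mutation score = killed / total * 100
Mutation score = 194 / 690 * 100
Mutation score = 28.12%

28.12%


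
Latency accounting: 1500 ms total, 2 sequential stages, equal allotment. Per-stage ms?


Formula: per_stage = total_budget / stages
per_stage = 1500 / 2
per_stage = 750.0 ms

750.0 ms


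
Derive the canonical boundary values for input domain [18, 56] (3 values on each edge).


Range: [18, 56]
Boundaries: just below min, min, min+1, max-1, max, just above max
Values: [17, 18, 19, 55, 56, 57]

[17, 18, 19, 55, 56, 57]


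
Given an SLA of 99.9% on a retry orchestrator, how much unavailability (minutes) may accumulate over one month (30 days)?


Formula: allowed downtime = period * (100 - SLA) / 100
Period (month (30 days)) = 43200 minutes
Unavailability fraction = (100 - 99.9) / 100
Allowed downtime = 43200 * (100 - 99.9) / 100
Allowed downtime = 43.2 minutes

43.2 minutes


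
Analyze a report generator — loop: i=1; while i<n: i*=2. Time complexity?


Reasoning: i doubles each step so iterations are log2(n)
Complexity: O(log n)

O(log n)


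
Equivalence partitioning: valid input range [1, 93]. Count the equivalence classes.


Valid range: [1, 93]
Class 1: x < 1 — invalid
Class 2: 1 ≤ x ≤ 93 — valid
Class 3: x > 93 — invalid
Total equivalence classes: 3

3 equivalence classes


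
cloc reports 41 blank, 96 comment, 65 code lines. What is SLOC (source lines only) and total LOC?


Total LOC = blank + comment + code
Total LOC = 41 + 96 + 65 = 202
SLOC (source only) = code = 65

Total LOC: 202, SLOC: 65


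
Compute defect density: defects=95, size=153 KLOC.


Defect density = defects / KLOC
Defect density = 95 / 153
Defect density = 0.621 defects/KLOC

0.621 defects/KLOC


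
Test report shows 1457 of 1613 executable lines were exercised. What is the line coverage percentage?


Coverage = covered / total * 100
Coverage = 1457 / 1613 * 100
Coverage = 90.33%

90.33%


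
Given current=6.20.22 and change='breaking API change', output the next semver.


Current: 6.20.22
Change category: 'breaking API change' → major bump
SemVer rule: major bump → increment MAJOR, reset MINOR and PATCH to 0
New: 7.0.0

7.0.0


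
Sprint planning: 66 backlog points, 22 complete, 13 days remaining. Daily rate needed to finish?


Formula: Required rate = Remaining points / Days left
Remaining = 66 - 22 = 44 points
Required rate = 44 / 13 = 3.38 points/day

3.38 points/day


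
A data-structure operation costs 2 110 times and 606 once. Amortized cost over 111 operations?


Formula: Amortized cost = Total cost / Operations
Total cost = (110 * 2) + (1 * 606)
Total cost = 220 + 606 = 826
Amortized = 826 / 111 = 7.4414

7.4414


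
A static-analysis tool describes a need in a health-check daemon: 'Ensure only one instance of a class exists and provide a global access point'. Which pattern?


This matches the Singleton pattern

Singleton


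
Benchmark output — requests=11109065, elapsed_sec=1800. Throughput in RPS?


Formula: throughput = requests / seconds
throughput = 11109065 / 1800
throughput = 6171.7 requests/second

6171.7 requests/second


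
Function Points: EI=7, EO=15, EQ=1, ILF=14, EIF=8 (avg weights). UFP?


UFP = EI*4 + EO*5 + EQ*4 + ILF*10 + EIF*7
UFP = 7*4 + 15*5 + 1*4 + 14*10 + 8*7
UFP = 28 + 75 + 4 + 140 + 56
UFP = 303

303


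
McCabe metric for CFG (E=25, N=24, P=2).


Formula: V(G) = E - N + 2P
V(G) = 25 - 24 + 2*2
V(G) = 1 + 4
V(G) = 5

5


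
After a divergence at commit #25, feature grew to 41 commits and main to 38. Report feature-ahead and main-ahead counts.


Common ancestor: commit #25
feature commits after divergence: 41 - 25 = 16
main commits after divergence: 38 - 25 = 13
feature is 16 commits ahead of main
main is 13 commits ahead of feature

feature ahead: 16, main ahead: 13


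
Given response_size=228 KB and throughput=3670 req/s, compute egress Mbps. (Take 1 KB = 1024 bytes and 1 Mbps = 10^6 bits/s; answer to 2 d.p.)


Formula: Mbps = payload_bytes * RPS * 8 / 1e6
Payload per request = 228 KB = 228 * 1024 = 233472 bytes
Total bytes/sec = 233472 * 3670 = 856842240
Total bits/sec = 856842240 * 8 = 6854737920
Mbps = 6854737920 / 1e6 = 6854.74

6854.74 Mbps


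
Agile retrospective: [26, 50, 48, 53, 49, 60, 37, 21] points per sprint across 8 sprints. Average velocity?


Formula: Avg velocity = Total points / Number of sprints
Points: [26, 50, 48, 53, 49, 60, 37, 21]
Sum = 26 + 50 + 48 + 53 + 49 + 60 + 37 + 21 = 344
Avg velocity = 344 / 8 = 43.0 points/sprint

43.0 points/sprint


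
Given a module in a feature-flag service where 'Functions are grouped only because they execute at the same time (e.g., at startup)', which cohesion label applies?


Reasoning: Related by timing only
Type: Temporal cohesion

Temporal cohesion


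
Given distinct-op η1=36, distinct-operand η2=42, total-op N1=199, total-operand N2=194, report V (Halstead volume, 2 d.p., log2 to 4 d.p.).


Formula: V = N * log2(η), where N = N1 + N2 and η = η1 + η2
η = 36 + 42 = 78
N = 199 + 194 = 393
log2(78) ≈ 6.2854
V = 393 * 6.2854 = 2470.16

2470.16


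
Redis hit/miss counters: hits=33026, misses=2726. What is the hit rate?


Formula: hit rate = hits / (hits + misses) * 100
hit rate = 33026 / (33026 + 2726) * 100
hit rate = 33026 / 35752 * 100
hit rate = 92.38%

92.38%


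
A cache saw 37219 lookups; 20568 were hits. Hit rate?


Formula: hit rate = hits / (hits + misses) * 100
hit rate = 20568 / (20568 + 16651) * 100
hit rate = 20568 / 37219 * 100
hit rate = 55.26%

55.26%


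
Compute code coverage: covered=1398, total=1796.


Coverage = covered / total * 100
Coverage = 1398 / 1796 * 100
Coverage = 77.84%

77.84%


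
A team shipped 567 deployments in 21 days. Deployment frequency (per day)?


Formula: deployments per day = releases / days
= 567 / 21
= 27.0 deploys/day
(equivalently, 189.0 deploys/week)

27.0 deploys/day


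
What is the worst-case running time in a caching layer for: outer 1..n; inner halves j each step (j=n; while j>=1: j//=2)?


Reasoning: n times log n
Complexity: O(n log n)

O(n log n)


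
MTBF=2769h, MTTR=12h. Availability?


Availability = MTBF / (MTBF + MTTR)
Availability = 2769 / (2769 + 12)
Availability = 2769 / 2781
Availability = 99.5685%

99.5685%


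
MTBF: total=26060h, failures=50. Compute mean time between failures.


Formula: MTBF = Total operating time / Number of failures
MTBF = 26060 / 50
MTBF = 521.2 hours

521.2 hours


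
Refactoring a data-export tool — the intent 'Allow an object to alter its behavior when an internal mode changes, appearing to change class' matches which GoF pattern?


This matches the State pattern

State


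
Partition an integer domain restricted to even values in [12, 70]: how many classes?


Constraint: even integers in [12, 70]
Class 1: x < 12 — out-of-range invalid
Class 2: x in [12,70] but odd — wrong type invalid
Class 3: x in [12,70] and even — valid
Class 4: x > 70 — out-of-range invalid
Total equivalence classes: 4

4 equivalence classes


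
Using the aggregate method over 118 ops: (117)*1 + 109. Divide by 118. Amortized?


Formula: Amortized cost = Total cost / Operations
Total cost = (117 * 1) + (1 * 109)
Total cost = 117 + 109 = 226
Amortized = 226 / 118 = 1.9153

1.9153


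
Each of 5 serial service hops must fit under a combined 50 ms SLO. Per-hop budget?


Formula: per_stage = total_budget / stages
per_stage = 50 / 5
per_stage = 10.0 ms

10.0 ms


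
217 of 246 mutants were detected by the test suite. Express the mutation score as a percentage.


Mutation score = killed / total * 100
Mutation score = 217 / 246 * 100
Mutation score = 88.21%

88.21%


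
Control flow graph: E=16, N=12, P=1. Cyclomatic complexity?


Formula: V(G) = E - N + 2P
V(G) = 16 - 12 + 2*1
V(G) = 4 + 2
V(G) = 6

6


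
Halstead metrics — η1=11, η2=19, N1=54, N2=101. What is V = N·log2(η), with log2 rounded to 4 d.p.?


Formula: V = N * log2(η), where N = N1 + N2 and η = η1 + η2
η = 11 + 19 = 30
N = 54 + 101 = 155
log2(30) ≈ 4.9069
V = 155 * 4.9069 = 760.57

760.57


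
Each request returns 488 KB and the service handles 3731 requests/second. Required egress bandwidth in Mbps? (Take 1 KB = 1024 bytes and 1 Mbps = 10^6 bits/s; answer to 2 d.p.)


Formula: Mbps = payload_bytes * RPS * 8 / 1e6
Payload per request = 488 KB = 488 * 1024 = 499712 bytes
Total bytes/sec = 499712 * 3731 = 1864425472
Total bits/sec = 1864425472 * 8 = 14915403776
Mbps = 14915403776 / 1e6 = 14915.4

14915.4 Mbps


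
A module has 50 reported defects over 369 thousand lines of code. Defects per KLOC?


Defect density = defects / KLOC
Defect density = 50 / 369
Defect density = 0.136 defects/KLOC

0.136 defects/KLOC


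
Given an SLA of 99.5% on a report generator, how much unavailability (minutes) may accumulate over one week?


Formula: allowed downtime = period * (100 - SLA) / 100
Period (week) = 10080 minutes
Unavailability fraction = (100 - 99.5) / 100
Allowed downtime = 10080 * (100 - 99.5) / 100
Allowed downtime = 50.4 minutes

50.4 minutes


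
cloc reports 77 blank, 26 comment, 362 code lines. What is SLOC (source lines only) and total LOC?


Total LOC = blank + comment + code
Total LOC = 77 + 26 + 362 = 465
SLOC (source only) = code = 362

Total LOC: 465, SLOC: 362


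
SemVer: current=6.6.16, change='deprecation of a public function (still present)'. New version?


Current: 6.6.16
Change category: 'deprecation of a public function (still present)' → minor bump
SemVer rule: minor bump → increment MINOR, reset PATCH to 0 (MAJOR unchanged)
New: 6.7.0

6.7.0


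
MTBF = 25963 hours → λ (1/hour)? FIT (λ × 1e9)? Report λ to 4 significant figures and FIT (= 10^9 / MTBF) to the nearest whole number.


Formula: λ = 1 / MTBF; FIT = λ × 1e9 = 1e9 / MTBF
λ = 1 / 25963 ≈ 3.852e-05 failures/hour
FIT = 1e9 / 25963 ≈ 38516 failures per 1e9 hours (nearest whole number)

λ = 3.852e-05 /h, FIT = 38516


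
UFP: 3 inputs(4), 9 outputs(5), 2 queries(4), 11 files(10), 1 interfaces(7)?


UFP = EI*4 + EO*5 + EQ*4 + ILF*10 + EIF*7
UFP = 3*4 + 9*5 + 2*4 + 11*10 + 1*7
UFP = 12 + 45 + 8 + 110 + 7
UFP = 182

182


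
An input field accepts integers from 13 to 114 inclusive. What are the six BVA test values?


Range: [13, 114]
Boundaries: just below min, min, min+1, max-1, max, just above max
Values: [12, 13, 14, 113, 114, 115]

[12, 13, 14, 113, 114, 115]


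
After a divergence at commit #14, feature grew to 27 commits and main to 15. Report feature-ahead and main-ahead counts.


Common ancestor: commit #14
feature commits after divergence: 27 - 14 = 13
main commits after divergence: 15 - 14 = 1
feature is 13 commits ahead of main
main is 1 commits ahead of feature

feature ahead: 13, main ahead: 1
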